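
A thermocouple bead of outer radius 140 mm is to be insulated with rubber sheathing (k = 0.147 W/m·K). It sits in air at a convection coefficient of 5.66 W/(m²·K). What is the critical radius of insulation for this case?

r_cr ≈ 51.9 mm

For a sphere r_cr = 2k/h = 2×0.147/5.66
r_cr = 51.9 mm; since the bare radius (140 mm) is above r_cr, any added insulation will reduce heat loss.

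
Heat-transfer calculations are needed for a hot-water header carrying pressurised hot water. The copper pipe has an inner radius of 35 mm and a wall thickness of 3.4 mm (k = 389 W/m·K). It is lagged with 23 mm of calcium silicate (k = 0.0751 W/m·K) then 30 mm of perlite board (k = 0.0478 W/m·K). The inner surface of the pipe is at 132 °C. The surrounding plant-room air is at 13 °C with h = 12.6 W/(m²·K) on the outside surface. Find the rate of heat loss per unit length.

q′ ≈ 48.4 W/m

Treating each annulus and film as a series resistance:
R_copper pipe wall = ln(38.4/35)/(2π×389×1) = 3.793×10^-5 K/W
R_calcium silicate = ln(61.4/38.4)/(2π×0.0751×1) = 0.9947 K/W
R_perlite board = ln(91.4/61.4)/(2π×0.0478×1) = 1.325 K/W
R_outer film = 1/(h_o·2πr_oL) = 1/(12.6×2π×0.0914×1) = 0.1382 K/W
R_total = 2.458 K/W
Q = ΔT/R_total = 119/2.458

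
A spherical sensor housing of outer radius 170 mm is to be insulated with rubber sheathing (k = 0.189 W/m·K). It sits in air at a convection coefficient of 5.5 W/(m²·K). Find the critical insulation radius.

For a sphere r_cr = 2k/h = 2×0.189/5.5
r_cr = 68.7 mm; since the bare radius (170 mm) is above r_cr, any added insulation will reduce heat loss.

r_cr ≈ 68.7 mm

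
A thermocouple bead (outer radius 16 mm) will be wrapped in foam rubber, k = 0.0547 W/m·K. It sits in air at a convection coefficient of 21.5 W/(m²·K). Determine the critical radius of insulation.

For a sphere r_cr = 2k/h = 2×0.0547/21.5
r_cr = 5.09 mm; since the bare radius (16 mm) is above r_cr, any added insulation will reduce heat loss.

r_cr ≈ 5.09 mm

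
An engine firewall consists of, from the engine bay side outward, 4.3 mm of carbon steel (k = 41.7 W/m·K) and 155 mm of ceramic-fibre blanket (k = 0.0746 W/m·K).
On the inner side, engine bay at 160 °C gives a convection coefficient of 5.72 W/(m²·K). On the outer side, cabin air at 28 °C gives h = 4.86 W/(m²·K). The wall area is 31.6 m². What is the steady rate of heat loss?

Q ≈ 1700 W

Using the resistance-network approach (series):
R_inner film = 1/(h_i·A) = 1/(5.72×31.6) = 0.005532 K/W
R_carbon steel = L/(kA) = 0.0043/(41.7×31.6) = 3.263×10^-6 K/W
R_ceramic-fibre blanket = L/(kA) = 0.155/(0.0746×31.6) = 0.06575 K/W
R_outer film = 1/(h_o·A) = 1/(4.86×31.6) = 0.006511 K/W
R_total = 0.0778 K/W
Q = ΔT / R_total = 132 / 0.0778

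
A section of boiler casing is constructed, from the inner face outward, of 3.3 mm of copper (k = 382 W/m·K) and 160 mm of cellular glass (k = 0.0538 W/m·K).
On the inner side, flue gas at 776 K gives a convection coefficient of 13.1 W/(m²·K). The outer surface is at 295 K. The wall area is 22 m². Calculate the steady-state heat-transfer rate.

Model the wall as resistances in series:
R_inner film = 1/(h_i·A) = 1/(13.1×22) = 0.00347 K/W
R_copper = L/(kA) = 0.0033/(382×22) = 3.927×10^-7 K/W
R_cellular glass = L/(kA) = 0.16/(0.0538×22) = 0.1352 K/W
R_total = 0.1387 K/W
Q = ΔT / R_total = 481 / 0.1387

Q ≈ 3470 W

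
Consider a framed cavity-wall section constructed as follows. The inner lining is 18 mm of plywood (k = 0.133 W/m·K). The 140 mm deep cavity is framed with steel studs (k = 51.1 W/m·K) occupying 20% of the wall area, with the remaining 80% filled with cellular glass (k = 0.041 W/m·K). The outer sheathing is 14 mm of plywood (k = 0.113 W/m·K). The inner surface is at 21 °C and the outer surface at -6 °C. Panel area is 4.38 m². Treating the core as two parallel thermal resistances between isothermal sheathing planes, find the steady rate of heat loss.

Q ≈ 433 W

Sheathing layers in series; stud and cavity paths in parallel between them.
R_inner = 0.018/(0.133×4.38) = 0.0309 K/W
R_stud  = 0.14/(51.1×0.2×4.38) = 0.003128 K/W
R_cav   = 0.14/(0.041×0.8×4.38) = 0.9745 K/W
1/R_core = 1/R_stud + 1/R_cav → R_core = 0.003118 K/W
R_outer = 0.014/(0.113×4.38) = 0.02829 K/W
R_total = 0.0623 K/W
Q = ΔT/R_total = 27/0.0623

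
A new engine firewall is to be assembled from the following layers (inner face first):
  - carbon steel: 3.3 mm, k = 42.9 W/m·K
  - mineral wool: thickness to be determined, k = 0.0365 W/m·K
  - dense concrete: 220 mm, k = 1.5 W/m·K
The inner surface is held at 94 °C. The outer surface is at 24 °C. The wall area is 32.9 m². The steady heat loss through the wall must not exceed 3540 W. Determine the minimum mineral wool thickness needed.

L ≈ 18.4 mm

Using the resistance-network approach (series):
R_carbon steel = L/(kA) = 0.0033/(42.9×32.9) = 2.338×10^-6 K/W
R_dense concrete = L/(kA) = 0.22/(1.5×32.9) = 0.004458 K/W
Sum of the known resistances R_other = 0.00446 K/W
Required total resistance R_tot = ΔT/Q_allow = 70/3540 = 0.01977 K/W
R_mineral wool = R_tot − R_other = 0.01531 K/W
L = R·k·A = 0.01531×0.0365×32.9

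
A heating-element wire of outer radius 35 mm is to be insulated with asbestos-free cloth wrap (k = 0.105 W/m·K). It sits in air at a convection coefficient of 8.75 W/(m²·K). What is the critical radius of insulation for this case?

For a cylinder r_cr = k/h = 0.105/8.75
r_cr = 12 mm; since the bare radius (35 mm) is above r_cr, any added insulation will reduce heat loss.

r_cr ≈ 12 mm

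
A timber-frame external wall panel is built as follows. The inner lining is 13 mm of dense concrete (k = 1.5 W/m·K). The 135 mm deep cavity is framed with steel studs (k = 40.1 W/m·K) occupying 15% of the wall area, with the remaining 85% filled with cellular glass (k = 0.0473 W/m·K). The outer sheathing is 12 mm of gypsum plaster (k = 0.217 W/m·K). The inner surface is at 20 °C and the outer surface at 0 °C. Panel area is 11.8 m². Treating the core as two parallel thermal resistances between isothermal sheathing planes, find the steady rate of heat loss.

Q ≈ 2740 W

Sheathing layers in series; stud and cavity paths in parallel between them.
R_inner = 0.013/(1.5×11.8) = 7.345×10^-4 K/W
R_stud  = 0.135/(40.1×0.15×11.8) = 0.001902 K/W
R_cav   = 0.135/(0.0473×0.85×11.8) = 0.2846 K/W
1/R_core = 1/R_stud + 1/R_cav → R_core = 0.001889 K/W
R_outer = 0.012/(0.217×11.8) = 0.004686 K/W
R_total = 0.00731 K/W
Q = ΔT/R_total = 20/0.00731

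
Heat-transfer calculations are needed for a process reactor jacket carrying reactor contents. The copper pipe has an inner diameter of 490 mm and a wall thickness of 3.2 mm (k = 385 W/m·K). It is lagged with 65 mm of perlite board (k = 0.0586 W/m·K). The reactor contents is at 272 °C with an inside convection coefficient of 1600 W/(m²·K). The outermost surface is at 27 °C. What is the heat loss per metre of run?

For a radial system each layer contributes R = ln(r_out/r_in)/(2πkL); films add R = 1/(hA).
R_inner film = 1/(h_i·2πr₁L) = 1/(1600×2π×0.245×1) = 4.06×10^-4 K/W
R_copper pipe wall = ln(248.2/245)/(2π×385×1) = 5.364×10^-6 K/W
R_perlite board = ln(313.2/248.2)/(2π×0.0586×1) = 0.6318 K/W
R_total = 0.6322 K/W
Q = ΔT/R_total = 245/0.6322

q′ ≈ 388 W/m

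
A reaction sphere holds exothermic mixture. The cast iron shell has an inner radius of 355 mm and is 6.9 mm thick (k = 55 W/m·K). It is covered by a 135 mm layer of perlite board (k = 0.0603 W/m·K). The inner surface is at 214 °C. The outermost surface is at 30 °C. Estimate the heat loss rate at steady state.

Spherical conduction: R = (1/r_in − 1/r_out)/(4πk) per layer; series-sum.
R_cast iron shell = (1/0.355 − 1/0.3619)/(4π×55) = 7.771×10^-5 K/W
R_perlite board = (1/0.3619 − 1/0.4969)/(4π×0.0603) = 0.9907 K/W
R_total = 0.9908 K/W
Q = ΔT/R_total = 184/0.9908

Q ≈ 186 W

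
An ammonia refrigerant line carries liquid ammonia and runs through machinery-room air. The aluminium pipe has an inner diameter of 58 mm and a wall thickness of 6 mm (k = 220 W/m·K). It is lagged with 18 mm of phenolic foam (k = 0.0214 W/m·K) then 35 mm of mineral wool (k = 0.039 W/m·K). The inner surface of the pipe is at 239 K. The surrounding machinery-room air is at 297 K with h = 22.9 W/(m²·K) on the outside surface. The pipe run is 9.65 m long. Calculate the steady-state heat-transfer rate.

Per-layer cylindrical resistances, series-summed:
R_aluminium pipe wall = ln(35/29)/(2π×220×9.65) = 1.41×10^-5 K/W
R_phenolic foam = ln(53/35)/(2π×0.0214×9.65) = 0.3198 K/W
R_mineral wool = ln(88/53)/(2π×0.039×9.65) = 0.2144 K/W
R_outer film = 1/(h_o·2πr_oL) = 1/(22.9×2π×0.088×9.65) = 0.008184 K/W
R_total = 0.5424 K/W
Q = ΔT/R_total = 58/0.5424

Q ≈ 107 W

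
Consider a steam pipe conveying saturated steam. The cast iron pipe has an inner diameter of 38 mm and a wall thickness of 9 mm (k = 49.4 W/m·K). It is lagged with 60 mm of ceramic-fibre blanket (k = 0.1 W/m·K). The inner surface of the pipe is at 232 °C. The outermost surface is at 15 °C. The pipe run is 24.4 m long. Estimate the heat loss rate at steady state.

Q ≈ 2900 W

Radial resistances (cylindrical: R_cond = ln(r_o/r_i)/(2πkL), R_conv = 1/(h·2πrL)):
R_cast iron pipe wall = ln(28/19)/(2π×49.4×24.4) = 5.12×10^-5 K/W
R_ceramic-fibre blanket = ln(88/28)/(2π×0.1×24.4) = 0.07469 K/W
R_total = 0.07475 K/W
Q = ΔT/R_total = 217/0.07475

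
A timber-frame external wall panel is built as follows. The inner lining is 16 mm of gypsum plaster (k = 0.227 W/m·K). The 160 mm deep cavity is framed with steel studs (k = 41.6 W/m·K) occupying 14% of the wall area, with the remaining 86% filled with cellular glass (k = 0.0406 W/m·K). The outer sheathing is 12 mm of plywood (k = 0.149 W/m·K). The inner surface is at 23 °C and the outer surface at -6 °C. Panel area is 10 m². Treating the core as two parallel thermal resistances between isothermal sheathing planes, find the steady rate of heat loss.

Sheathing layers in series; stud and cavity paths in parallel between them.
R_inner = 0.016/(0.227×10) = 0.007048 K/W
R_stud  = 0.16/(41.6×0.14×10) = 0.002747 K/W
R_cav   = 0.16/(0.0406×0.86×10) = 0.4582 K/W
1/R_core = 1/R_stud + 1/R_cav → R_core = 0.002731 K/W
R_outer = 0.012/(0.149×10) = 0.008054 K/W
R_total = 0.01783 K/W
Q = ΔT/R_total = 29/0.01783

Q ≈ 1630 W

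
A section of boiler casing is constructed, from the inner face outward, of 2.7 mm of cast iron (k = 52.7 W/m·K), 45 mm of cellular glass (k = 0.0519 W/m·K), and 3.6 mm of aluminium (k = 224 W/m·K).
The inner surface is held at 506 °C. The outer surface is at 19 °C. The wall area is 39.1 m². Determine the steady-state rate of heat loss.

Q ≈ 22000 W

Thermal resistances in series:
R_cast iron = L/(kA) = 0.0027/(52.7×39.1) = 1.31×10^-6 K/W
R_cellular glass = L/(kA) = 0.045/(0.0519×39.1) = 0.02218 K/W
R_aluminium = L/(kA) = 0.0036/(224×39.1) = 4.11×10^-7 K/W
R_total = 0.02218 K/W
Q = ΔT / R_total = 487 / 0.02218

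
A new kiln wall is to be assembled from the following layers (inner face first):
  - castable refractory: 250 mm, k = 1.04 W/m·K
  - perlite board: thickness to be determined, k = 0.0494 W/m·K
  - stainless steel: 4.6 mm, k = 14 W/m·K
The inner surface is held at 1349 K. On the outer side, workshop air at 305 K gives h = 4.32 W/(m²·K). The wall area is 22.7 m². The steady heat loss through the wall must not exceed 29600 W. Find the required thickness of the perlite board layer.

Using the resistance-network approach (series):
R_castable refractory = L/(kA) = 0.25/(1.04×22.7) = 0.01059 K/W
R_stainless steel = L/(kA) = 0.0046/(14×22.7) = 1.447×10^-5 K/W
R_outer film = 1/(h_o·A) = 1/(4.32×22.7) = 0.0102 K/W
Sum of the known resistances R_other = 0.0208 K/W
Required total resistance R_tot = ΔT/Q_allow = 1044/29600 = 0.03527 K/W
R_perlite board = R_tot − R_other = 0.01447 K/W
L = R·k·A = 0.01447×0.0494×22.7

L ≈ 16.2 mm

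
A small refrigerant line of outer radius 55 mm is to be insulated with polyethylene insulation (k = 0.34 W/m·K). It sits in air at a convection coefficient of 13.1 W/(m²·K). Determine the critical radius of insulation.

For a cylinder r_cr = k/h = 0.34/13.1
r_cr = 26 mm; since the bare radius (55 mm) is above r_cr, any added insulation will reduce heat loss.

r_cr ≈ 26 mm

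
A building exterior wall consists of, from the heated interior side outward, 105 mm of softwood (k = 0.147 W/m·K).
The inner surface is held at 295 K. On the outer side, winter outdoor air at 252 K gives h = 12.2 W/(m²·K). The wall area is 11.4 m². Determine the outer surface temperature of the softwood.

Treating each layer as a thermal resistance in series:
R_softwood = L/(kA) = 0.105/(0.147×11.4) = 0.06266 K/W
R_outer film = 1/(h_o·A) = 1/(12.2×11.4) = 0.00719 K/W
R_total = 0.06985 K/W;  Q = ΔT/R_total = 43/0.06985 = 615.6 W
T_interface = T_inner − Q·ΣR(inner→interface) = 295 − 616×0.06266

T ≈ 256 K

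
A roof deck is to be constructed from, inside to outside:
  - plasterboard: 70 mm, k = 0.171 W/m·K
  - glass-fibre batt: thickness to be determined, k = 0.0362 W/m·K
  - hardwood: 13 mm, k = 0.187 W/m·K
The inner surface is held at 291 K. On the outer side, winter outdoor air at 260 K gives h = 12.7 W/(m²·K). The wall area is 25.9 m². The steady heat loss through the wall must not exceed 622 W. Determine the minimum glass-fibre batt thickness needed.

L ≈ 26.5 mm

Model the wall as resistances in series:
R_plasterboard = L/(kA) = 0.07/(0.171×25.9) = 0.01581 K/W
R_hardwood = L/(kA) = 0.013/(0.187×25.9) = 0.002684 K/W
R_outer film = 1/(h_o·A) = 1/(12.7×25.9) = 0.00304 K/W
Sum of the known resistances R_other = 0.02153 K/W
Required total resistance R_tot = ΔT/Q_allow = 31/622 = 0.04984 K/W
R_glass-fibre batt = R_tot − R_other = 0.02831 K/W
L = R·k·A = 0.02831×0.0362×25.9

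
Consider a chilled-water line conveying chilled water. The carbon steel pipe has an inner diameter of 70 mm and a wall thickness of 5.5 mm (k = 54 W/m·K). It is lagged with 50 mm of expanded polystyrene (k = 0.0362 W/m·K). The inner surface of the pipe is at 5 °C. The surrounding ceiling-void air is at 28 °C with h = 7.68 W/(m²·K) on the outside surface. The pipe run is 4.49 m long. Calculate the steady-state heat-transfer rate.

For a radial system each layer contributes R = ln(r_out/r_in)/(2πkL); films add R = 1/(hA).
R_carbon steel pipe wall = ln(40.5/35)/(2π×54×4.49) = 9.581×10^-5 K/W
R_expanded polystyrene = ln(90.5/40.5)/(2π×0.0362×4.49) = 0.7873 K/W
R_outer film = 1/(h_o·2πr_oL) = 1/(7.68×2π×0.0905×4.49) = 0.051 K/W
R_total = 0.8384 K/W
Q = ΔT/R_total = 23/0.8384

Q ≈ 27.4 W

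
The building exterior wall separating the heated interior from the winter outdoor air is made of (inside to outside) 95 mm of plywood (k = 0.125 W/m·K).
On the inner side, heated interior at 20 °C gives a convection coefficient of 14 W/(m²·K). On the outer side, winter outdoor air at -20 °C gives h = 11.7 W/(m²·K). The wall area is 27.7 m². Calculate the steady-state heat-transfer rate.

Treating each layer as a thermal resistance in series:
R_inner film = 1/(h_i·A) = 1/(14×27.7) = 0.002579 K/W
R_plywood = L/(kA) = 0.095/(0.125×27.7) = 0.02744 K/W
R_outer film = 1/(h_o·A) = 1/(11.7×27.7) = 0.003086 K/W
R_total = 0.0331 K/W
Q = ΔT / R_total = 40 / 0.0331

Q ≈ 1210 W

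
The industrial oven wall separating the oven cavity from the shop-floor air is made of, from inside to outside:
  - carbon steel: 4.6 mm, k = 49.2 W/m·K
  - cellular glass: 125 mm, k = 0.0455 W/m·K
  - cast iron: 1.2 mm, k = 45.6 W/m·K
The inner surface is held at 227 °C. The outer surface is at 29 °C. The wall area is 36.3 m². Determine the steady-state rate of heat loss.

Series thermal resistances:
R_carbon steel = L/(kA) = 0.0046/(49.2×36.3) = 2.576×10^-6 K/W
R_cellular glass = L/(kA) = 0.125/(0.0455×36.3) = 0.07568 K/W
R_cast iron = L/(kA) = 0.0012/(45.6×36.3) = 7.25×10^-7 K/W
R_total = 0.07569 K/W
Q = ΔT / R_total = 198 / 0.07569

Q ≈ 2620 W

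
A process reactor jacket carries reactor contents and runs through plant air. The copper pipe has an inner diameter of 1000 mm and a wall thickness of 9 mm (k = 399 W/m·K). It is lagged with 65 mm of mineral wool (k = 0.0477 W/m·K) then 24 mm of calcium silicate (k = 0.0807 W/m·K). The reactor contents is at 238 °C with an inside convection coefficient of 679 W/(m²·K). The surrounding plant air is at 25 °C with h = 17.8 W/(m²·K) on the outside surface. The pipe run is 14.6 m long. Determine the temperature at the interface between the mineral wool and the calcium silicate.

Treating each annulus and film as a series resistance:
R_inner film = 1/(h_i·2πr₁L) = 1/(679×2π×0.5×14.6) = 3.211×10^-5 K/W
R_copper pipe wall = ln(509/500)/(2π×399×14.6) = 4.874×10^-7 K/W
R_mineral wool = ln(574/509)/(2π×0.0477×14.6) = 0.02747 K/W
R_calcium silicate = ln(598/574)/(2π×0.0807×14.6) = 0.005533 K/W
R_outer film = 1/(h_o·2πr_oL) = 1/(17.8×2π×0.598×14.6) = 0.001024 K/W
R_total = 0.03406 K/W
Q = ΔT/R_total = 213/0.03406
Q = 6250 W
T_interface = T_inner − Q·ΣR(inner→interface) = 238 − 6250×0.0275

T ≈ 66 °C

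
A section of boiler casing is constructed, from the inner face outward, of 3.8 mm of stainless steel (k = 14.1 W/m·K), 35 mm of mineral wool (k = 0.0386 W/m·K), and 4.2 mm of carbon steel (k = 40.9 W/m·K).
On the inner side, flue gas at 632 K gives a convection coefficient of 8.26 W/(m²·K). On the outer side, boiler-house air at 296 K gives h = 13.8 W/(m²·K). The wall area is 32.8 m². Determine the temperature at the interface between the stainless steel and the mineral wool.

Model the wall as resistances in series:
R_inner film = 1/(h_i·A) = 1/(8.26×32.8) = 0.003691 K/W
R_stainless steel = L/(kA) = 0.0038/(14.1×32.8) = 8.217×10^-6 K/W
R_mineral wool = L/(kA) = 0.035/(0.0386×32.8) = 0.02764 K/W
R_carbon steel = L/(kA) = 0.0042/(40.9×32.8) = 3.131×10^-6 K/W
R_outer film = 1/(h_o·A) = 1/(13.8×32.8) = 0.002209 K/W
R_total = 0.03356 K/W;  Q = ΔT/R_total = 336/0.03356 = 10010 W
T_interface = T_inner − Q·ΣR(inner→interface) = 632 − 10000×0.003699

T ≈ 595 K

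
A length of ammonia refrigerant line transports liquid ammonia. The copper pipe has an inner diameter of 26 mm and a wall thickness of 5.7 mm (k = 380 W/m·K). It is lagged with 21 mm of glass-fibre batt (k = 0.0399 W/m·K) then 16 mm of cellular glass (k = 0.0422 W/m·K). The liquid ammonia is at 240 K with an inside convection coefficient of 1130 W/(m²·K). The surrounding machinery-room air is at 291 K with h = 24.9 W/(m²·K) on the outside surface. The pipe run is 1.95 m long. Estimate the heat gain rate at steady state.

Q ≈ 22.6 W

For a radial system each layer contributes R = ln(r_out/r_in)/(2πkL); films add R = 1/(hA).
R_inner film = 1/(h_i·2πr₁L) = 1/(1130×2π×0.013×1.95) = 0.005556 K/W
R_copper pipe wall = ln(18.7/13)/(2π×380×1.95) = 7.809×10^-5 K/W
R_glass-fibre batt = ln(39.7/18.7)/(2π×0.0399×1.95) = 1.54 K/W
R_cellular glass = ln(55.7/39.7)/(2π×0.0422×1.95) = 0.6549 K/W
R_outer film = 1/(h_o·2πr_oL) = 1/(24.9×2π×0.0557×1.95) = 0.05885 K/W
R_total = 2.259 K/W
Q = ΔT/R_total = 51/2.259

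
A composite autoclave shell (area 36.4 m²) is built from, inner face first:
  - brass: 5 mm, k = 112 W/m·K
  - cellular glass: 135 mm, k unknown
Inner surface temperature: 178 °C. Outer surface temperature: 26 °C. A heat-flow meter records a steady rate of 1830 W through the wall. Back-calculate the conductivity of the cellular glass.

k ≈ 0.0447 W/(m·K)

Using the resistance-network approach (series):
R_brass = L/(kA) = 0.005/(112×36.4) = 1.226×10^-6 K/W
Sum of known resistances R_other = 1.226×10^-6 K/W
Total R = ΔT/Q = 152/1830 = 0.08306 K/W
R_cellular glass = R_total − R_other = 0.08306 K/W
k = L/(R·A) = 0.135/(0.08306×36.4)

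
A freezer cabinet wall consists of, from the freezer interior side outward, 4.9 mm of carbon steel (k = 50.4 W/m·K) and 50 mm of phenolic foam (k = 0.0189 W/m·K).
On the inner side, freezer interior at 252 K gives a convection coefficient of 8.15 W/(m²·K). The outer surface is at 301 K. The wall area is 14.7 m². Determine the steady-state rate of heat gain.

Series thermal resistances:
R_inner film = 1/(h_i·A) = 1/(8.15×14.7) = 0.008347 K/W
R_carbon steel = L/(kA) = 0.0049/(50.4×14.7) = 6.614×10^-6 K/W
R_phenolic foam = L/(kA) = 0.05/(0.0189×14.7) = 0.18 K/W
R_total = 0.1883 K/W
Q = ΔT / R_total = 49 / 0.1883

Q ≈ 260 W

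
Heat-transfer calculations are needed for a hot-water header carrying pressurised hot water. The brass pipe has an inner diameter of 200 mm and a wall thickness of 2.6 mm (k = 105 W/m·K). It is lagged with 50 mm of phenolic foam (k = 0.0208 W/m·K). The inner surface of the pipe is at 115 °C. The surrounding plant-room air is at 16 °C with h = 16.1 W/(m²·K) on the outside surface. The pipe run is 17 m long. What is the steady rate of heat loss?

Q ≈ 542 W

Per-layer cylindrical resistances, series-summed:
R_brass pipe wall = ln(102.6/100)/(2π×105×17) = 2.289×10^-6 K/W
R_phenolic foam = ln(152.6/102.6)/(2π×0.0208×17) = 0.1787 K/W
R_outer film = 1/(h_o·2πr_oL) = 1/(16.1×2π×0.1526×17) = 0.003811 K/W
R_total = 0.1825 K/W
Q = ΔT/R_total = 99/0.1825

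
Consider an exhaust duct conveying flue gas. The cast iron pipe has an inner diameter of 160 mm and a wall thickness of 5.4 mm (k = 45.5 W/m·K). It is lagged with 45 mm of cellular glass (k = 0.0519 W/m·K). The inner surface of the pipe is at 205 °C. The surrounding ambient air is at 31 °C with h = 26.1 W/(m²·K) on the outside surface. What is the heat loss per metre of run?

q′ ≈ 129 W/m

Treating each annulus and film as a series resistance:
R_cast iron pipe wall = ln(85.4/80)/(2π×45.5×1) = 2.285×10^-4 K/W
R_cellular glass = ln(130.4/85.4)/(2π×0.0519×1) = 1.298 K/W
R_outer film = 1/(h_o·2πr_oL) = 1/(26.1×2π×0.1304×1) = 0.04676 K/W
R_total = 1.345 K/W
Q = ΔT/R_total = 174/1.345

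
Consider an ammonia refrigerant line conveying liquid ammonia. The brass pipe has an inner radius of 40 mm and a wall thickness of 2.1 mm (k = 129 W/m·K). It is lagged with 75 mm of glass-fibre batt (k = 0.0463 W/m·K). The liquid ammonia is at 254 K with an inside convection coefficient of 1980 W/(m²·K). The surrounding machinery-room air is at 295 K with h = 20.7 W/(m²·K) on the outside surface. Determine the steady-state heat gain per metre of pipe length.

q′ ≈ 11.4 W/m

Cylindrical conduction, so R = ln(r₂/r₁)/(2πkL) per layer, in series:
R_inner film = 1/(h_i·2πr₁L) = 1/(1980×2π×0.04×1) = 0.00201 K/W
R_brass pipe wall = ln(42.1/40)/(2π×129×1) = 6.313×10^-5 K/W
R_glass-fibre batt = ln(117.1/42.1)/(2π×0.0463×1) = 3.516 K/W
R_outer film = 1/(h_o·2πr_oL) = 1/(20.7×2π×0.1171×1) = 0.06566 K/W
R_total = 3.584 K/W
Q = ΔT/R_total = 41/3.584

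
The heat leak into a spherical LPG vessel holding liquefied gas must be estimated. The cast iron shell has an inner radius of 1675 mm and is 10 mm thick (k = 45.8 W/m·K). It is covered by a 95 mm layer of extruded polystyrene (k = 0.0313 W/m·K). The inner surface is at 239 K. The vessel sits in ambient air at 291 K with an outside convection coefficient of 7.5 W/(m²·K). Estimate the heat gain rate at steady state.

For a spherical shell R = (1/r₁ − 1/r₂)/(4πk); film R = 1/(h·4πr²). In series:
R_cast iron shell = (1/1.675 − 1/1.685)/(4π×45.8) = 6.156×10^-6 K/W
R_extruded polystyrene = (1/1.685 − 1/1.78)/(4π×0.0313) = 0.08053 K/W
R_outer film = 1/(h·4πr_o²) = 1/(7.5×4π×1.78²) = 0.003349 K/W
R_total = 0.08388 K/W
Q = ΔT/R_total = 52/0.08388

Q ≈ 620 W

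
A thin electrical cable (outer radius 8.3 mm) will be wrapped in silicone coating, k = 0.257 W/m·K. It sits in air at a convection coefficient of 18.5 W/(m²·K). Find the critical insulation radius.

r_cr ≈ 13.9 mm

For a cylinder r_cr = k/h = 0.257/18.5
r_cr = 13.9 mm; since the bare radius (8.3 mm) is below r_cr, adding a thin layer of insulation will *increase* heat loss.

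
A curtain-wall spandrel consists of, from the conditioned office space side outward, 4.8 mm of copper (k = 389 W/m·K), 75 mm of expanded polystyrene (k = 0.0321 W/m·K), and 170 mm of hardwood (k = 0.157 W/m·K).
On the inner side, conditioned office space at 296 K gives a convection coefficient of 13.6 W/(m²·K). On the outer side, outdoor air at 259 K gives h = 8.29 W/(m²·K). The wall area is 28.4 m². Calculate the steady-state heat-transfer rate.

Q ≈ 291 W

Series thermal resistances:
R_inner film = 1/(h_i·A) = 1/(13.6×28.4) = 0.002589 K/W
R_copper = L/(kA) = 0.0048/(389×28.4) = 4.345×10^-7 K/W
R_expanded polystyrene = L/(kA) = 0.075/(0.0321×28.4) = 0.08227 K/W
R_hardwood = L/(kA) = 0.17/(0.157×28.4) = 0.03813 K/W
R_outer film = 1/(h_o·A) = 1/(8.29×28.4) = 0.004247 K/W
R_total = 0.1272 K/W
Q = ΔT / R_total = 37 / 0.1272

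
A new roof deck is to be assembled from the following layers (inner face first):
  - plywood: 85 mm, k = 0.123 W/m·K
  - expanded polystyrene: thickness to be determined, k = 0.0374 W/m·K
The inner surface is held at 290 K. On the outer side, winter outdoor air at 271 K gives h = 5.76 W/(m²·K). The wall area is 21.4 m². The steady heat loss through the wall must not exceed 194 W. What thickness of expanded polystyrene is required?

Model the wall as resistances in series:
R_plywood = L/(kA) = 0.085/(0.123×21.4) = 0.03229 K/W
R_outer film = 1/(h_o·A) = 1/(5.76×21.4) = 0.008113 K/W
Sum of the known resistances R_other = 0.04041 K/W
Required total resistance R_tot = ΔT/Q_allow = 19/194 = 0.09794 K/W
R_expanded polystyrene = R_tot − R_other = 0.05753 K/W
L = R·k·A = 0.05753×0.0374×21.4

L ≈ 46 mm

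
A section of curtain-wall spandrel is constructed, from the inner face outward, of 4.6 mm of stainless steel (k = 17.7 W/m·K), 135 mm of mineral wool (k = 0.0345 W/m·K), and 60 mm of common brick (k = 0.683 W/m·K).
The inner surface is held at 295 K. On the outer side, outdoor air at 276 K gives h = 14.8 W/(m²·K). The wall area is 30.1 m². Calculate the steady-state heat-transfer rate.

Using the resistance-network approach (series):
R_stainless steel = L/(kA) = 0.0046/(17.7×30.1) = 8.634×10^-6 K/W
R_mineral wool = L/(kA) = 0.135/(0.0345×30.1) = 0.13 K/W
R_common brick = L/(kA) = 0.06/(0.683×30.1) = 0.002919 K/W
R_outer film = 1/(h_o·A) = 1/(14.8×30.1) = 0.002245 K/W
R_total = 0.1352 K/W
Q = ΔT / R_total = 19 / 0.1352

Q ≈ 141 W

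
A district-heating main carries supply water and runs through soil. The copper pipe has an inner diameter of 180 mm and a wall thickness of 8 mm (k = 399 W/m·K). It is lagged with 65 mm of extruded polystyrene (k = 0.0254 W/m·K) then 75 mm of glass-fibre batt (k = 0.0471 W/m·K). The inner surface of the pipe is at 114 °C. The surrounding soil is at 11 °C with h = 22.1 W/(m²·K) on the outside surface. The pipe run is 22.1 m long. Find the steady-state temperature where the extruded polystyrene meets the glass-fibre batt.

Cylindrical conduction, so R = ln(r₂/r₁)/(2πkL) per layer, in series:
R_copper pipe wall = ln(98/90)/(2π×399×22.1) = 1.537×10^-6 K/W
R_extruded polystyrene = ln(163/98)/(2π×0.0254×22.1) = 0.1443 K/W
R_glass-fibre batt = ln(238/163)/(2π×0.0471×22.1) = 0.05788 K/W
R_outer film = 1/(h_o·2πr_oL) = 1/(22.1×2π×0.238×22.1) = 0.001369 K/W
R_total = 0.2035 K/W
Q = ΔT/R_total = 103/0.2035
Q = 506 W
T_interface = T_inner − Q·ΣR(inner→interface) = 114 − 506×0.1443

T ≈ 41 °C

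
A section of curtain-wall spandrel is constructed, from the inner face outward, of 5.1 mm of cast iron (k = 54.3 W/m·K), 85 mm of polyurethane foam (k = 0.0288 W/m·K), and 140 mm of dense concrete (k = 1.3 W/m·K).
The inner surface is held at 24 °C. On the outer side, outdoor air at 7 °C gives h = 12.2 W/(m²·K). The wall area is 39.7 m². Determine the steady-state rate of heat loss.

Thermal resistances in series:
R_cast iron = L/(kA) = 0.0051/(54.3×39.7) = 2.366×10^-6 K/W
R_polyurethane foam = L/(kA) = 0.085/(0.0288×39.7) = 0.07434 K/W
R_dense concrete = L/(kA) = 0.14/(1.3×39.7) = 0.002713 K/W
R_outer film = 1/(h_o·A) = 1/(12.2×39.7) = 0.002065 K/W
R_total = 0.07912 K/W
Q = ΔT / R_total = 17 / 0.07912

Q ≈ 215 W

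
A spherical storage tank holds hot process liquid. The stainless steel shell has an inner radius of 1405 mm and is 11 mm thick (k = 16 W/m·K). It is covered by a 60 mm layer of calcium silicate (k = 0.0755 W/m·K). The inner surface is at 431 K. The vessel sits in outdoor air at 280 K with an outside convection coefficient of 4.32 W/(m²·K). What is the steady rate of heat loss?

Radial (spherical) resistances in series:
R_stainless steel shell = (1/1.405 − 1/1.416)/(4π×16) = 2.75×10^-5 K/W
R_calcium silicate = (1/1.416 − 1/1.476)/(4π×0.0755) = 0.03026 K/W
R_outer film = 1/(h·4πr_o²) = 1/(4.32×4π×1.476²) = 0.008455 K/W
R_total = 0.03874 K/W
Q = ΔT/R_total = 151/0.03874

Q ≈ 3900 W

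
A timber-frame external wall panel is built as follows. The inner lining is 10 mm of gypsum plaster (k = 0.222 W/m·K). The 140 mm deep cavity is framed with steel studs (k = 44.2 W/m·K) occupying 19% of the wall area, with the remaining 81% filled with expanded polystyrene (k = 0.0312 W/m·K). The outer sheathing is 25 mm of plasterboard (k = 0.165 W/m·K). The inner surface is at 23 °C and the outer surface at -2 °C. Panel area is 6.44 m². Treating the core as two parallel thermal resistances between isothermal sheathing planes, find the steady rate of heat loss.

Q ≈ 755 W

Sheathing layers in series; stud and cavity paths in parallel between them.
R_inner = 0.01/(0.222×6.44) = 0.006995 K/W
R_stud  = 0.14/(44.2×0.19×6.44) = 0.002589 K/W
R_cav   = 0.14/(0.0312×0.81×6.44) = 0.8602 K/W
1/R_core = 1/R_stud + 1/R_cav → R_core = 0.002581 K/W
R_outer = 0.025/(0.165×6.44) = 0.02353 K/W
R_total = 0.0331 K/W
Q = ΔT/R_total = 25/0.0331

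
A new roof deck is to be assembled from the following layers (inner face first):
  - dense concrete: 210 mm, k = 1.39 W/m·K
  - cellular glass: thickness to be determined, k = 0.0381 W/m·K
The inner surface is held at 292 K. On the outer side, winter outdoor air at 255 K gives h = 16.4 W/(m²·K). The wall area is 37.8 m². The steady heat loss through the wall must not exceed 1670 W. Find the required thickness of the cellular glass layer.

Using the resistance-network approach (series):
R_dense concrete = L/(kA) = 0.21/(1.39×37.8) = 0.003997 K/W
R_outer film = 1/(h_o·A) = 1/(16.4×37.8) = 0.001613 K/W
Sum of the known resistances R_other = 0.00561 K/W
Required total resistance R_tot = ΔT/Q_allow = 37/1670 = 0.02216 K/W
R_cellular glass = R_tot − R_other = 0.01655 K/W
L = R·k·A = 0.01655×0.0381×37.8

L ≈ 23.8 mm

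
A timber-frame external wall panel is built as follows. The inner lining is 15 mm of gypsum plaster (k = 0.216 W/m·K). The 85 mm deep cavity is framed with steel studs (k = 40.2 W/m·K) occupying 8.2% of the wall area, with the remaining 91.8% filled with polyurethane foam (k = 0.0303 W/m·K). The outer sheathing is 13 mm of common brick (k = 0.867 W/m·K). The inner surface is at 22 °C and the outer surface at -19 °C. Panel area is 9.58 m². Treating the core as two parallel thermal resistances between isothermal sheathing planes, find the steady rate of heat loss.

Sheathing layers in series; stud and cavity paths in parallel between them.
R_inner = 0.015/(0.216×9.58) = 0.007249 K/W
R_stud  = 0.085/(40.2×0.082×9.58) = 0.002692 K/W
R_cav   = 0.085/(0.0303×0.918×9.58) = 0.319 K/W
1/R_core = 1/R_stud + 1/R_cav → R_core = 0.002669 K/W
R_outer = 0.013/(0.867×9.58) = 0.001565 K/W
R_total = 0.01148 K/W
Q = ΔT/R_total = 41/0.01148

Q ≈ 3570 W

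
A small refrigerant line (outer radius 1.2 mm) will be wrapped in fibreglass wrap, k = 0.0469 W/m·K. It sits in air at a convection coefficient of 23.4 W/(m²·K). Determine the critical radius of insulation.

r_cr ≈ 2 mm

For a cylinder r_cr = k/h = 0.0469/23.4
r_cr = 2 mm; since the bare radius (1.2 mm) is below r_cr, adding a thin layer of insulation will *increase* heat loss.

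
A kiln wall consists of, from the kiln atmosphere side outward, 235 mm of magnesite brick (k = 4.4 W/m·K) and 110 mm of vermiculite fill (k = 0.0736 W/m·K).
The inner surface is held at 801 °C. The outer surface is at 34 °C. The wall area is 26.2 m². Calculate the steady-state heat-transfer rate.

Using the resistance-network approach (series):
R_magnesite brick = L/(kA) = 0.235/(4.4×26.2) = 0.002039 K/W
R_vermiculite fill = L/(kA) = 0.11/(0.0736×26.2) = 0.05704 K/W
R_total = 0.05908 K/W
Q = ΔT / R_total = 767 / 0.05908

Q ≈ 13000 W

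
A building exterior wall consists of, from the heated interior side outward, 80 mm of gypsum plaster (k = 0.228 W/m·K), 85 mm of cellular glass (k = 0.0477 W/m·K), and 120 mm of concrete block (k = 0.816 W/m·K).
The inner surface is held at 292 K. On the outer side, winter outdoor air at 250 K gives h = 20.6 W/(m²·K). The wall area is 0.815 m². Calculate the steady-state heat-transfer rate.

Q ≈ 14.7 W

Treating each layer as a thermal resistance in series:
R_gypsum plaster = L/(kA) = 0.08/(0.228×0.815) = 0.4305 K/W
R_cellular glass = L/(kA) = 0.085/(0.0477×0.815) = 2.186 K/W
R_concrete block = L/(kA) = 0.12/(0.816×0.815) = 0.1804 K/W
R_outer film = 1/(h_o·A) = 1/(20.6×0.815) = 0.05956 K/W
R_total = 2.857 K/W
Q = ΔT / R_total = 42 / 2.857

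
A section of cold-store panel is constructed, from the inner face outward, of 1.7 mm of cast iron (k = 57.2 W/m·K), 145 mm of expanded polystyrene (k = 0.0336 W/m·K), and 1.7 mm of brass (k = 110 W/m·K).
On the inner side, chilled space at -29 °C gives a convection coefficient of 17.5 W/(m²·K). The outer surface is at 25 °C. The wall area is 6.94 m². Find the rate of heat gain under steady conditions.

Treating each layer as a thermal resistance in series:
R_inner film = 1/(h_i·A) = 1/(17.5×6.94) = 0.008234 K/W
R_cast iron = L/(kA) = 0.0017/(57.2×6.94) = 4.282×10^-6 K/W
R_expanded polystyrene = L/(kA) = 0.145/(0.0336×6.94) = 0.6218 K/W
R_brass = L/(kA) = 0.0017/(110×6.94) = 2.227×10^-6 K/W
R_total = 0.6301 K/W
Q = ΔT / R_total = 54 / 0.6301

Q ≈ 85.7 W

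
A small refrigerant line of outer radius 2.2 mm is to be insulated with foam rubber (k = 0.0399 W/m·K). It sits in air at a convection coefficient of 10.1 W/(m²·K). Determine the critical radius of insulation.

For a cylinder r_cr = k/h = 0.0399/10.1
r_cr = 3.95 mm; since the bare radius (2.2 mm) is below r_cr, adding a thin layer of insulation will *increase* heat loss.

r_cr ≈ 3.95 mm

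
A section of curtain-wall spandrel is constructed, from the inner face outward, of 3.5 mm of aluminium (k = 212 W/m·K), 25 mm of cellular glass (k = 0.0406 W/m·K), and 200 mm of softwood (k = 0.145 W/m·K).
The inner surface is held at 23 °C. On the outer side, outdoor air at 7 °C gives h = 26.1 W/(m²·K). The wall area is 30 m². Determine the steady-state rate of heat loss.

Q ≈ 236 W

Thermal resistances in series:
R_aluminium = L/(kA) = 0.0035/(212×30) = 5.503×10^-7 K/W
R_cellular glass = L/(kA) = 0.025/(0.0406×30) = 0.02053 K/W
R_softwood = L/(kA) = 0.2/(0.145×30) = 0.04598 K/W
R_outer film = 1/(h_o·A) = 1/(26.1×30) = 0.001277 K/W
R_total = 0.06778 K/W
Q = ΔT / R_total = 16 / 0.06778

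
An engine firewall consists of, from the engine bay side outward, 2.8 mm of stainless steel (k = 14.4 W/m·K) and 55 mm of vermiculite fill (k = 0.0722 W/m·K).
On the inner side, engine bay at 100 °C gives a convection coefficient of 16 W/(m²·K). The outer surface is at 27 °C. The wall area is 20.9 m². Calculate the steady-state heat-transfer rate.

Series thermal resistances:
R_inner film = 1/(h_i·A) = 1/(16×20.9) = 0.00299 K/W
R_stainless steel = L/(kA) = 0.0028/(14.4×20.9) = 9.304×10^-6 K/W
R_vermiculite fill = L/(kA) = 0.055/(0.0722×20.9) = 0.03645 K/W
R_total = 0.03945 K/W
Q = ΔT / R_total = 73 / 0.03945

Q ≈ 1850 W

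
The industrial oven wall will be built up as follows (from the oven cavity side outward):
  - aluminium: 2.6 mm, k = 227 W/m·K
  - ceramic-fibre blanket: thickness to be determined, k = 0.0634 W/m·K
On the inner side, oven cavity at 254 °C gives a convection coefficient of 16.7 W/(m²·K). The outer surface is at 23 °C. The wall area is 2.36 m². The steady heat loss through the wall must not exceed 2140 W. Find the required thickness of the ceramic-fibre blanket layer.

Using the resistance-network approach (series):
R_inner film = 1/(h_i·A) = 1/(16.7×2.36) = 0.02537 K/W
R_aluminium = L/(kA) = 0.0026/(227×2.36) = 4.853×10^-6 K/W
Sum of the known resistances R_other = 0.02538 K/W
Required total resistance R_tot = ΔT/Q_allow = 231/2140 = 0.1079 K/W
R_ceramic-fibre blanket = R_tot − R_other = 0.08257 K/W
L = R·k·A = 0.08257×0.0634×2.36

L ≈ 12.4 mm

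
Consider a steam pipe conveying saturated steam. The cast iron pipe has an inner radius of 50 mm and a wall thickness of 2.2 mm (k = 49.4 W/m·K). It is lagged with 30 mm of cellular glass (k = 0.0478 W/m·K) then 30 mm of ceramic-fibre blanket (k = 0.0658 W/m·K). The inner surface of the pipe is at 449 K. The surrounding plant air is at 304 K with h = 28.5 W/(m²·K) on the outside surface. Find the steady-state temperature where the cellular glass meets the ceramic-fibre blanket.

Per-layer cylindrical resistances, series-summed:
R_cast iron pipe wall = ln(52.2/50)/(2π×49.4×1) = 1.387×10^-4 K/W
R_cellular glass = ln(82.2/52.2)/(2π×0.0478×1) = 1.512 K/W
R_ceramic-fibre blanket = ln(112.2/82.2)/(2π×0.0658×1) = 0.7525 K/W
R_outer film = 1/(h_o·2πr_oL) = 1/(28.5×2π×0.1122×1) = 0.04977 K/W
R_total = 2.314 K/W
Q = ΔT/R_total = 145/2.314
Q = 62.7 W/m
T_interface = T_inner − Q·ΣR(inner→interface) = 449 − 62.7×1.512

T ≈ 354 K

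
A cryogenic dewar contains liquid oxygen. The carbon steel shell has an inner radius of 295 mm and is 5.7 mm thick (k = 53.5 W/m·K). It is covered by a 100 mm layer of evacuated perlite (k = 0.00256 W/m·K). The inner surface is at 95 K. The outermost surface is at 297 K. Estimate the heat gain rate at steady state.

Each spherical layer contributes R = (1/r_i − 1/r_o)/(4πk):
R_carbon steel shell = (1/0.295 − 1/0.3007)/(4π×53.5) = 9.558×10^-5 K/W
R_evacuated perlite = (1/0.3007 − 1/0.4007)/(4π×0.00256) = 25.8 K/W
R_total = 25.8 K/W
Q = ΔT/R_total = 202/25.8

Q ≈ 7.83 W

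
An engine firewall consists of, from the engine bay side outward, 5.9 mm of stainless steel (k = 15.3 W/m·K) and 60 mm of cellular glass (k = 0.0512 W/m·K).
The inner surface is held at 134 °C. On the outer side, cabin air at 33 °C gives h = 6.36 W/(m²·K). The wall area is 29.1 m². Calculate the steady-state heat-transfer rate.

Q ≈ 2210 W

Treating each layer as a thermal resistance in series:
R_stainless steel = L/(kA) = 0.0059/(15.3×29.1) = 1.325×10^-5 K/W
R_cellular glass = L/(kA) = 0.06/(0.0512×29.1) = 0.04027 K/W
R_outer film = 1/(h_o·A) = 1/(6.36×29.1) = 0.005403 K/W
R_total = 0.04569 K/W
Q = ΔT / R_total = 101 / 0.04569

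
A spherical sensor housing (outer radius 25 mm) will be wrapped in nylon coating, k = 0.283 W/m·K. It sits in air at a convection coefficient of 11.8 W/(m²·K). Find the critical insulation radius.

For a sphere r_cr = 2k/h = 2×0.283/11.8
r_cr = 48 mm; since the bare radius (25 mm) is below r_cr, adding a thin layer of insulation will *increase* heat loss.

r_cr ≈ 48 mm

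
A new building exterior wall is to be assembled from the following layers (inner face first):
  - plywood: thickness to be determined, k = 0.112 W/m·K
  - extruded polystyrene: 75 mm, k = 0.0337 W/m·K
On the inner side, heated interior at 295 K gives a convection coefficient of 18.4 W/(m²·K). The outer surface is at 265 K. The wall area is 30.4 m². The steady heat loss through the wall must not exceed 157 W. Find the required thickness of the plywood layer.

L ≈ 395 mm

Model the wall as resistances in series:
R_inner film = 1/(h_i·A) = 1/(18.4×30.4) = 0.001788 K/W
R_extruded polystyrene = L/(kA) = 0.075/(0.0337×30.4) = 0.07321 K/W
Sum of the known resistances R_other = 0.075 K/W
Required total resistance R_tot = ΔT/Q_allow = 30/157 = 0.1911 K/W
R_plywood = R_tot − R_other = 0.1161 K/W
L = R·k·A = 0.1161×0.112×30.4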